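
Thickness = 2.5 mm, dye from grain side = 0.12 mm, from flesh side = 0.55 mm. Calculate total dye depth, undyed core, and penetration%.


Total dyed = 0.67 mm
Undyed core = 1.83 mm
Penetration = 26.8%

Total dyed = 0.12 + 0.55 = 0.67 mm
Undyed core = 2.5 - 0.67 = 1.83 mm
Penetration = 0.67 / 2.5 x 100 = 26.8%


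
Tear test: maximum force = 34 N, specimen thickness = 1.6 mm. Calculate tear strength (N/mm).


Tear strength = force / thickness
Tear = 34 / 1.6 = 21.3 N/mm


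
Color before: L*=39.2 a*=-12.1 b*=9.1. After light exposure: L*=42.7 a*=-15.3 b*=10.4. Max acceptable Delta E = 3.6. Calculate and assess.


Delta E = 4.92
Passes: No

dL = 3.5, da = -3.2, db = 1.3
dE = sqrt((3.5)^2 + (-3.2)^2 + (1.3)^2) = 4.92
Max = 3.6
Passes: No


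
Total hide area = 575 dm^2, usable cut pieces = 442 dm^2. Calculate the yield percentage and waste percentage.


Yield = 76.9%
Waste = 23.1%

Yield = 442 / 575 x 100 = 76.9%
Waste = 575 - 442 = 133 dm^2
Waste% = 100 - 76.9 = 23.1%


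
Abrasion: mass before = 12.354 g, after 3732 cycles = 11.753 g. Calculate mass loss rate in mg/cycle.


0.161 mg/cycle

Mass loss = 12.354 - 11.753 = 0.601 g
Rate = 0.601 / 3732 x 1000 = 0.161 mg/cycle


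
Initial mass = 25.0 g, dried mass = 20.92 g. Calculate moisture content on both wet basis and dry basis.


Wet basis = 16.3%
Dry basis = 19.5%

Moisture lost = 25.0 - 20.92 = 4.08 g
Wet basis MC = 4.08 / 25.0 x 100 = 16.3%
Dry basis MC = 4.08 / 20.92 x 100 = 19.5%


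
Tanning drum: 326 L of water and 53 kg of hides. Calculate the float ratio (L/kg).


6.2

Float ratio = water / hide weight
Ratio = 326 / 53 = 6.2


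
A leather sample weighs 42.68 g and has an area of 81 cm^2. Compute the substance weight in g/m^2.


5269.1 g/m^2

Substance weight = mass / area x 10000
SW = 42.68 / 81 x 10000
SW = 5269.1 g/m^2


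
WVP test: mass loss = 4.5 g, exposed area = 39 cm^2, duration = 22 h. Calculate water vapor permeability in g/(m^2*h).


52.45 g/(m^2*h)

WVP = mass_loss / (area x time) x 10000
WVP = 4.5 / (39 x 22) x 10000
WVP = 4.5 / 858 x 10000 = 52.45 g/(m^2*h)


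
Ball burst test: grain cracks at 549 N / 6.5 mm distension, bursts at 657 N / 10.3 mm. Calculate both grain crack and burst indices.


Crack index = 549 / 6.5 = 84.5 N/mm
Burst index = 657 / 10.3 = 63.8 N/mm


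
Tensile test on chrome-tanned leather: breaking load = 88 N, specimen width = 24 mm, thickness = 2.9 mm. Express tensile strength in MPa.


Cross-section = 24 x 2.9 = 69.6 mm^2
TS = 88 / 69.6 = 1.26 MPa
(1 N/mm^2 = 1 MPa)


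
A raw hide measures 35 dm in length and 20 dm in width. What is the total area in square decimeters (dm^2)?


Area = length x width
Area = 35 x 20 = 700 dm^2


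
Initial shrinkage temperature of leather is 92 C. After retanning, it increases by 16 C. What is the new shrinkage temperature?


108 C

New Ts = 92 + 16 = 108 C


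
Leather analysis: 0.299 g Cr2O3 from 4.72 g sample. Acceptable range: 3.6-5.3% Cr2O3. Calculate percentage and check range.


Cr2O3% = 0.299 / 4.72 x 100 = 6.33%
Acceptable range: 3.6 to 5.3%
Within range: No


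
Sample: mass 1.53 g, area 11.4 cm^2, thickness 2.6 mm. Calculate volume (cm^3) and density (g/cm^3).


Thickness in cm = 2.6 / 10 = 0.26 cm
Volume = 11.4 x 0.26 = 2.964 cm^3
Density = 1.53 / 2.964 = 0.516 g/cm^3


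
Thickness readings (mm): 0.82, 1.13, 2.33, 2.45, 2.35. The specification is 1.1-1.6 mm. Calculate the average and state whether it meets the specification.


Average = 1.82 mm
Within specification: No


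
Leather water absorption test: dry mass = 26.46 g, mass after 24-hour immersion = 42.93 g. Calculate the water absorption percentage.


Water absorbed = 42.93 - 26.46 = 16.47 g
WA% = 16.47 / 26.46 x 100 = 62.2%


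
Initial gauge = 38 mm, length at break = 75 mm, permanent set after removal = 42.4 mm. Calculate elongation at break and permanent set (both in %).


Elongation at break = 97.4%
Permanent set = 11.6%

Elongation at break = (75 - 38) / 38 x 100 = 97.4%
Permanent set = (42.4 - 38) / 38 x 100 = 11.6%


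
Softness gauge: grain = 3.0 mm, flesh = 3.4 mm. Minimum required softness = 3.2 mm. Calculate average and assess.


Average = (3.0 + 3.4) / 2 = 3.20 mm
Minimum = 3.2 mm
Meets requirement: Yes


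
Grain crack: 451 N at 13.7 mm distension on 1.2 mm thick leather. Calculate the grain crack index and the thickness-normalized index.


Crack index = 451 / 13.7 = 32.9 N/mm
Normalized = 32.9 / 1.2 = 27.4 N/mm per mm


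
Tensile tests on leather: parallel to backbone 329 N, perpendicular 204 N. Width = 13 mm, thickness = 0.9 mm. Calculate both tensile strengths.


Area = 13 x 0.9 = 11.7 mm^2
TS (parallel) = 329 / 11.7 = 28.12 N/mm^2
TS (perpendicular) = 204 / 11.7 = 17.44 N/mm^2


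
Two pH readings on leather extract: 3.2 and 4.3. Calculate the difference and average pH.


Difference = |3.2 - 4.3| = 1.1
Average = (3.2 + 4.3) / 2 = 3.75


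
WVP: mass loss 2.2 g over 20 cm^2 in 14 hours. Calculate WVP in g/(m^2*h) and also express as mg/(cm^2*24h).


WVP = 2.2 / (20 x 14) x 10000 = 78.57 g/(m^2*h)
Mass loss in mg = 2.2 x 1000 = 2200 mg
Per cm^2 per 24h in mg: 2200 x 24 / (20 x 14) = 52800 / 280 = 188.57 mg/(cm^2*24h)


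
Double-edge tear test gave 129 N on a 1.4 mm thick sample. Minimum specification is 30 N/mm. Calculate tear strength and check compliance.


Tear strength = 92.1 N/mm
Compliant: Yes

Tear strength = 129 / 1.4 = 92.1 N/mm
Required minimum = 30 N/mm
Compliant: Yes


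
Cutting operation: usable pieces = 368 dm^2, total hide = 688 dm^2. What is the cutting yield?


Yield = usable / total x 100
Yield = 368 / 688 x 100 = 53.5%


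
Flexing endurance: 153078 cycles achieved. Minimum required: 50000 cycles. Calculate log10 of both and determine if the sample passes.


Achieved: log10 = 5.18
Required: log10 = 4.70
Passes: Yes


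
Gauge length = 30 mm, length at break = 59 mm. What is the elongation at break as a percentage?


Extension = 59 - 30 = 29 mm
Elongation = 29 / 30 x 100 = 96.7%


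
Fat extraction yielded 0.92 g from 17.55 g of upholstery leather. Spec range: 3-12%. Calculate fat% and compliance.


Fat content = 5.2%
Compliant: Yes


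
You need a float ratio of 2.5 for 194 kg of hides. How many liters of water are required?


Water = hide weight x target ratio
Water = 194 x 2.5 = 485.0 L


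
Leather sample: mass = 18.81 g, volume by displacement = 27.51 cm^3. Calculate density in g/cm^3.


Density = mass / volume
Density = 18.81 / 27.51 = 0.684 g/cm^3


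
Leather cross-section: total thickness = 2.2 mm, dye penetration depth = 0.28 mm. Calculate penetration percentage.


12.7%


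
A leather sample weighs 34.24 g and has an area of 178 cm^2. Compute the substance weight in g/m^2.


1923.6 g/m^2

Substance weight = mass / area x 10000
SW = 34.24 / 178 x 10000
SW = 1923.6 g/m^2


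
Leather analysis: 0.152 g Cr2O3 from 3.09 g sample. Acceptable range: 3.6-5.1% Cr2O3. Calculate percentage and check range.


Cr2O3 = 4.92%
Within range: Yes

Cr2O3% = 0.152 / 3.09 x 100 = 4.92%
Acceptable range: 3.6 to 5.1%
Within range: Yes


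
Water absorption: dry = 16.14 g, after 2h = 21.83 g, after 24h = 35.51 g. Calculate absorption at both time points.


WA (2h) = (21.83 - 16.14) / 16.14 x 100 = 35.3%
WA (24h) = (35.51 - 16.14) / 16.14 x 100 = 120.0%


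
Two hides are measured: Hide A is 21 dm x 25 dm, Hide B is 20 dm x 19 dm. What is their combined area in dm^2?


Hide A area = 21 x 25 = 525 dm^2
Hide B area = 20 x 19 = 380 dm^2
Total = 525 + 380 = 905 dm^2


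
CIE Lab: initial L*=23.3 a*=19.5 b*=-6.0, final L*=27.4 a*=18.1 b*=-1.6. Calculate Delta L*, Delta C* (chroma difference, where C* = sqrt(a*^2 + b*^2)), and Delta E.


Delta L* = 4.1
Delta C* = -2.23
Delta E = 6.17

Delta L* = 27.4 - 23.3 = 4.1
C1* = sqrt((19.5)^2 + (-6.0)^2) = 20.402
C2* = sqrt((18.1)^2 + (-1.6)^2) = 18.171
Delta C* = 18.171 - 20.402 = -2.23
Delta E = sqrt((4.1)^2 + (-1.4)^2 + (4.4)^2) = 6.17


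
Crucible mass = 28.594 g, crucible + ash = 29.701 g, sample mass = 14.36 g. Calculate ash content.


Ash mass = 1.107 g
Ash content = 7.71%

Ash mass = 29.701 - 28.594 = 1.107 g
Ash% = 1.107 / 14.36 x 100 = 7.71%


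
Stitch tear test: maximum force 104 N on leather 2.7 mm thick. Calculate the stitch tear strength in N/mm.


38.5 N/mm

Stitch tear strength = force / thickness
STS = 104 / 2.7 = 38.5 N/mm


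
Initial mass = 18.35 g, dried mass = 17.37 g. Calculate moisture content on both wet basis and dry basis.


Moisture lost = 18.35 - 17.37 = 0.98 g
Wet basis MC = 0.98 / 18.35 x 100 = 5.3%
Dry basis MC = 0.98 / 17.37 x 100 = 5.6%


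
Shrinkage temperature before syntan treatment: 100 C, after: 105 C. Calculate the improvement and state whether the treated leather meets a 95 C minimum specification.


Improvement = 105 - 100 = 5 C
Spec check: 105 C >= 95 C? Yes


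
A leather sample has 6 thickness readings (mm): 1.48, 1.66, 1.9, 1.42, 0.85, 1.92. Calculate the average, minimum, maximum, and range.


Sum = 9.23
Average = 9.23 / 6 = 1.54 mm
Minimum = 0.85 mm
Maximum = 1.92 mm
Range = 1.92 - 0.85 = 1.07 mm


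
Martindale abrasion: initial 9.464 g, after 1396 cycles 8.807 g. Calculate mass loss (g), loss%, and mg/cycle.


Mass loss = 0.657 g
Loss = 6.94%
Rate = 0.471 mg/cycle


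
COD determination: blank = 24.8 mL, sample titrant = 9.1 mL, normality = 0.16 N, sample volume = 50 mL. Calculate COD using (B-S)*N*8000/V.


COD = (24.8 - 9.1) x 0.16 x 8000 / 50
COD = 15.7 x 0.16 x 8000 / 50
COD = 401.9 mg/L


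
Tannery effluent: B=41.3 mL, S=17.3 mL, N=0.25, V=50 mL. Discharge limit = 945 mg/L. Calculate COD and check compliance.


COD = 960.0 mg/L
Compliant: No

COD = (41.3 - 17.3) x 0.25 x 8000 / 50 = 960.0 mg/L
Limit: 945 mg/L
Compliant: No


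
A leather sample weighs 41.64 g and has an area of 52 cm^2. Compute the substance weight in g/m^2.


Substance weight = mass / area x 10000
SW = 41.64 / 52 x 10000
SW = 8007.7 g/m^2


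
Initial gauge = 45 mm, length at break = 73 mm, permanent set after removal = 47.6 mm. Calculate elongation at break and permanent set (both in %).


Elongation at break = (73 - 45) / 45 x 100 = 62.2%
Permanent set = (47.6 - 45) / 45 x 100 = 5.8%


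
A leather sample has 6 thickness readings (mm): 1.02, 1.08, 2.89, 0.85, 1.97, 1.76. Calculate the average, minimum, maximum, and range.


Sum = 9.57
Average = 9.57 / 6 = 1.60 mm
Minimum = 0.85 mm
Maximum = 2.89 mm
Range = 2.89 - 0.85 = 2.04 mm


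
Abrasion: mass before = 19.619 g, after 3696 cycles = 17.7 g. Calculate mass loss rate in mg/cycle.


0.519 mg/cycle


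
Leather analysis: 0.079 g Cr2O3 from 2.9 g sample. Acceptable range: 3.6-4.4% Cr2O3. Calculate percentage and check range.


Cr2O3% = 0.079 / 2.9 x 100 = 2.72%
Acceptable range: 3.6 to 4.4%
Within range: No


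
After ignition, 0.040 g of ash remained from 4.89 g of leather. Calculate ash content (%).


0.82%

Ash% = 0.040 / 4.89 x 100
Ash% = 0.82%


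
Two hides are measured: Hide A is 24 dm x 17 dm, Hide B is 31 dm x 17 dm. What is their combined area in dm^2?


935 dm^2

Hide A area = 24 x 17 = 408 dm^2
Hide B area = 31 x 17 = 527 dm^2
Total = 408 + 527 = 935 dm^2


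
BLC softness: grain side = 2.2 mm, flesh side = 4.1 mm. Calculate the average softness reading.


Average = (2.2 + 4.1) / 2
Average = 3.15 mm


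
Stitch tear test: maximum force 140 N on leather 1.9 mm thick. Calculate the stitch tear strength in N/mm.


Stitch tear strength = force / thickness
STS = 140 / 1.9 = 73.7 N/mm


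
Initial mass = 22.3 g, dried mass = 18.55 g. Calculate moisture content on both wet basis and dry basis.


Wet basis = 16.8%
Dry basis = 20.2%

Moisture lost = 22.3 - 18.55 = 3.75 g
Wet basis MC = 3.75 / 22.3 x 100 = 16.8%
Dry basis MC = 3.75 / 18.55 x 100 = 20.2%


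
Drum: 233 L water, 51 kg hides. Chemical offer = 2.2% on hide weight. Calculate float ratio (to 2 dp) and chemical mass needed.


Float ratio = 233 / 51 = 4.57
Chemical = 51 x 2.2 / 100 = 1.122 kg


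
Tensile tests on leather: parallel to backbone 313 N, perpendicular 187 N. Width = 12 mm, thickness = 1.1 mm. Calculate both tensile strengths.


Area = 12 x 1.1 = 13.2 mm^2
TS (parallel) = 313 / 13.2 = 23.71 N/mm^2
TS (perpendicular) = 187 / 13.2 = 14.17 N/mm^2


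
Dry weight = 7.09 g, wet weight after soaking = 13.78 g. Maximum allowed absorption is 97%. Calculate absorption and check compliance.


WA = (13.78 - 7.09) / 7.09 x 100 = 94.4%
Maximum allowed: 97%
Compliant: Yes


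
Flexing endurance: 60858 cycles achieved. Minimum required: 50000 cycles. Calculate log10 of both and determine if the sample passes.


log10(60858) = 4.78
log10(50000) = 4.70
Passes: Yes


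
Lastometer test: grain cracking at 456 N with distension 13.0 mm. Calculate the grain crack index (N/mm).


Grain crack index = force / distension
Index = 456 / 13.0 = 35.1 N/mm


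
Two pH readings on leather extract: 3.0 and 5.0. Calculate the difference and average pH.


Difference = 2.0
Average pH = 4.00

Difference = |3.0 - 5.0| = 2.0
Average = (3.0 + 5.0) / 2 = 4.00


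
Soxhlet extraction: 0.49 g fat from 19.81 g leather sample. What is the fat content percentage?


Fat content = 0.49 / 19.81 x 100
Fat = 2.5%


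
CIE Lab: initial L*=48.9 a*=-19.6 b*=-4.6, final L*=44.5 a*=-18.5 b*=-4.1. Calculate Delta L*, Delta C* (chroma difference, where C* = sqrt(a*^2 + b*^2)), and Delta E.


Delta L* = 44.5 - 48.9 = -4.4
C1* = sqrt((-19.6)^2 + (-4.6)^2) = 20.133
C2* = sqrt((-18.5)^2 + (-4.1)^2) = 18.949
Delta C* = 18.949 - 20.133 = -1.18
Delta E = sqrt((-4.4)^2 + (1.1)^2 + (0.5)^2) = 4.56


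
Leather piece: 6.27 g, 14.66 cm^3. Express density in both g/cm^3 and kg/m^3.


Density = 6.27 / 14.66 = 0.428 g/cm^3
Convert: 0.428 x 1000 = 428 kg/m^3


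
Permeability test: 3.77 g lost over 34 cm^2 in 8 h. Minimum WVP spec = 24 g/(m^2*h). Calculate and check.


WVP = 3.77 / (34 x 8) x 10000 = 138.60 g/(m^2*h)
Minimum: 24 g/(m^2*h)
Meets spec: Yes


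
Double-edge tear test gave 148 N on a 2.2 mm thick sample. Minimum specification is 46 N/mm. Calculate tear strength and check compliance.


Tear strength = 148 / 2.2 = 67.3 N/mm
Required minimum = 46 N/mm
Compliant: Yes


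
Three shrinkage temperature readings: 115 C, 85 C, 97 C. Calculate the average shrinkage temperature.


99.0 C


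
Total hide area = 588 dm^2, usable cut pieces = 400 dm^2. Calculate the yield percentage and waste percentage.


Yield = 400 / 588 x 100 = 68.0%
Waste = 588 - 400 = 188 dm^2
Waste% = 100 - 68.0 = 32.0%


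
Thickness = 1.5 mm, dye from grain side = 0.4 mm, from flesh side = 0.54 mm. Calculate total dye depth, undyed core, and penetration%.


Total dyed = 0.94 mm
Undyed core = 0.56 mm
Penetration = 62.7%

Total dyed = 0.4 + 0.54 = 0.94 mm
Undyed core = 1.5 - 0.94 = 0.56 mm
Penetration = 0.94 / 1.5 x 100 = 62.7%


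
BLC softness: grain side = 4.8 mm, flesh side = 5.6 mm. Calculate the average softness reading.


5.20 mm

Average = (4.8 + 5.6) / 2
Average = 5.20 mm


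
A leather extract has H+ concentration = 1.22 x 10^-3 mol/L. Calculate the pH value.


pH = -log10[H+]
pH = -log10(1.22 x 10^-3) = 2.91


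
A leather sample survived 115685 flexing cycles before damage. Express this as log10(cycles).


5.06


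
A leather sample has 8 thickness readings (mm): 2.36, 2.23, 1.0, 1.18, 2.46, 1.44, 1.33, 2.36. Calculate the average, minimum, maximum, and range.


Average = 1.80 mm
Min = 1.0 mm
Max = 2.46 mm
Range = 1.46 mm

Sum = 14.36
Average = 14.36 / 8 = 1.80 mm
Minimum = 1.0 mm
Maximum = 2.46 mm
Range = 2.46 - 1.0 = 1.46 mm


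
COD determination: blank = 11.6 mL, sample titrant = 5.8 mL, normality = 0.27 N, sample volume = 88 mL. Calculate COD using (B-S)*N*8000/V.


COD = (11.6 - 5.8) x 0.27 x 8000 / 88
COD = 5.8 x 0.27 x 8000 / 88
COD = 142.4 mg/L


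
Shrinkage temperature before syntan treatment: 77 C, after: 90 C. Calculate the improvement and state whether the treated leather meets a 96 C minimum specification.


Improvement = 90 - 77 = 13 C
Spec check: 90 C >= 96 C? No


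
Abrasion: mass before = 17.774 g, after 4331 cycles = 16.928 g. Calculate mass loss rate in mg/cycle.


Mass loss = 17.774 - 16.928 = 0.846 g
Rate = 0.846 / 4331 x 1000 = 0.195 mg/cycle


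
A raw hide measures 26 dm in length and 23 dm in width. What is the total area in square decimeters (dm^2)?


598 dm^2


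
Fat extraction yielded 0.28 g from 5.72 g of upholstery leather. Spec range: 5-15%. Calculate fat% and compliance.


Fat% = 0.28 / 5.72 x 100 = 4.9%
Spec range: 5-15%
Compliant: No


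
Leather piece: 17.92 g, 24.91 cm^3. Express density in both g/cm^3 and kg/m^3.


Density = 17.92 / 24.91 = 0.719 g/cm^3
Convert: 0.719 x 1000 = 719 kg/m^3


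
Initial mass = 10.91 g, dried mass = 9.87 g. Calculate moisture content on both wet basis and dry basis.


Wet basis = 9.5%
Dry basis = 10.5%

Moisture lost = 10.91 - 9.87 = 1.04 g
Wet basis MC = 1.04 / 10.91 x 100 = 9.5%
Dry basis MC = 1.04 / 9.87 x 100 = 10.5%


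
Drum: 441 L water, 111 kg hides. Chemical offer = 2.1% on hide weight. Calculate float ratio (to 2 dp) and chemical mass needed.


Float ratio = 441 / 111 = 3.97
Chemical = 111 x 2.1 / 100 = 2.331 kg


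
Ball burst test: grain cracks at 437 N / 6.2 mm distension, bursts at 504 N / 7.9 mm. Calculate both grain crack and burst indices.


Crack index = 70.5 N/mm
Burst index = 63.8 N/mm

Crack index = 437 / 6.2 = 70.5 N/mm
Burst index = 504 / 7.9 = 63.8 N/mm


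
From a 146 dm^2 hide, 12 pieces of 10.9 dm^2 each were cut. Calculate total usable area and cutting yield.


Total usable = 12 x 10.9 = 130.8 dm^2
Yield = 130.8 / 146 x 100 = 89.6%


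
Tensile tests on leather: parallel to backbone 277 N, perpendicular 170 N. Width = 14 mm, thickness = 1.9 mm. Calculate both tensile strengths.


Area = 14 x 1.9 = 26.6 mm^2
TS (parallel) = 277 / 26.6 = 10.41 N/mm^2
TS (perpendicular) = 170 / 26.6 = 6.39 N/mm^2


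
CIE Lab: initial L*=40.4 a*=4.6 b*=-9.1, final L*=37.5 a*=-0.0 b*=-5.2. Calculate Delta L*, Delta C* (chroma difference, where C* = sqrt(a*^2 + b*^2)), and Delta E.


Delta L* = -2.9
Delta C* = -5.00
Delta E = 6.69


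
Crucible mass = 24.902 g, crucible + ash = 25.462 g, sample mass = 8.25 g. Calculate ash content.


Ash mass = 25.462 - 24.902 = 0.560 g
Ash% = 0.560 / 8.25 x 100 = 6.79%


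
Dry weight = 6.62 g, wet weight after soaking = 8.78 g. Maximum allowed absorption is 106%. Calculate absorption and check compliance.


Absorption = 32.6%
Compliant: Yes


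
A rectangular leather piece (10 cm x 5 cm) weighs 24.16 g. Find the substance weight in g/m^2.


Area = 10 x 5 = 50 cm^2
SW = 24.16 / 50 x 10000 = 4832.0 g/m^2


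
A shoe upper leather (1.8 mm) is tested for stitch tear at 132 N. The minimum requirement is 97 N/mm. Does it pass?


STS = 132 / 1.8 = 73.3 N/mm
Minimum required: 97 N/mm
Passes: No


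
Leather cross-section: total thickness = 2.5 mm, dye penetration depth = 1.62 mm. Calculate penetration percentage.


64.8%


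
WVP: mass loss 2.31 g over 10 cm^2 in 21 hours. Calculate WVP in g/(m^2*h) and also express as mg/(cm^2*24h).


WVP = 110.00 g/(m^2*h)
Daily rate = 264.00 mg/(cm^2*24h)

WVP = 2.31 / (10 x 21) x 10000 = 110.00 g/(m^2*h)
Mass loss in mg = 2.31 x 1000 = 2310 mg
Per cm^2 per 24h in mg: 2310 x 24 / (10 x 21) = 55440 / 210 = 264.00 mg/(cm^2*24h)


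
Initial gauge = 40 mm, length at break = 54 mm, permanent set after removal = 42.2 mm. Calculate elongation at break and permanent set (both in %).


Elongation at break = (54 - 40) / 40 x 100 = 35.0%
Permanent set = (42.2 - 40) / 40 x 100 = 5.5%


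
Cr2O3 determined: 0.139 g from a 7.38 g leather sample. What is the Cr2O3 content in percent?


Cr2O3% = 0.139 / 7.38 x 100
Cr2O3% = 1.88%


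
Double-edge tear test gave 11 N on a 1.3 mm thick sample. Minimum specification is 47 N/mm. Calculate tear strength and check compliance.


Tear strength = 11 / 1.3 = 8.5 N/mm
Required minimum = 47 N/mm
Compliant: No


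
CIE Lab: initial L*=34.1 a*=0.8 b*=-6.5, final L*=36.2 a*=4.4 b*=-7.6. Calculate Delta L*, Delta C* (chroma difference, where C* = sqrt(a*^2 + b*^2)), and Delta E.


Delta L* = 36.2 - 34.1 = 2.1
C1* = sqrt((0.8)^2 + (-6.5)^2) = 6.549
C2* = sqrt((4.4)^2 + (-7.6)^2) = 8.782
Delta C* = 8.782 - 6.549 = 2.23
Delta E = sqrt((2.1)^2 + (3.6)^2 + (-1.1)^2) = 4.31


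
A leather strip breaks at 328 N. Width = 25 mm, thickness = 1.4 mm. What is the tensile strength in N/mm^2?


9.37 N/mm^2

Cross-sectional area = 25 x 1.4 = 35.0 mm^2
Tensile strength = 328 / 35.0 = 9.37 N/mm^2


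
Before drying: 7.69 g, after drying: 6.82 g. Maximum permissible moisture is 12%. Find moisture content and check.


MC = (7.69 - 6.82) / 7.69 x 100 = 11.3%
Maximum: 12%
Acceptable: Yes


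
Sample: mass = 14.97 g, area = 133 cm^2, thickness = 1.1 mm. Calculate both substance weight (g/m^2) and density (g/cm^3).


Substance weight = 1125.6 g/m^2
Density = 1.023 g/cm^3

SW = 14.97 / 133 x 10000 = 1125.6 g/m^2
Volume = 133 x 1.1 / 10 = 14.63 cm^3
Density = 14.97 / 14.63 = 1.023 g/cm^3


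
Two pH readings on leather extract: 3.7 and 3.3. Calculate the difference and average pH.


Difference = |3.7 - 3.3| = 0.4
Average = (3.7 + 3.3) / 2 = 3.50


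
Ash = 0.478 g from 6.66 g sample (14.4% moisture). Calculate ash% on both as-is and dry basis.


As-is ash% = 0.478 / 6.66 x 100 = 7.18%
Dry mass = 6.66 x (100 - 14.4) / 100 = 5.70096 g
Dry-basis ash% = 0.478 / 5.70096 x 100 = 8.38%


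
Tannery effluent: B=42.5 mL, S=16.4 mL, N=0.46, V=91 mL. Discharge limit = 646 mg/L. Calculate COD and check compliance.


COD = (42.5 - 16.4) x 0.46 x 8000 / 91 = 1055.5 mg/L
Limit: 646 mg/L
Compliant: No


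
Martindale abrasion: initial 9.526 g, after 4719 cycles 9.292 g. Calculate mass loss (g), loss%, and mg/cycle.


Loss = 9.526 - 9.292 = 0.234 g
Loss% = 0.234 / 9.526 x 100 = 2.46%
Rate = 0.234 / 4719 x 1000 = 0.050 mg/cycle


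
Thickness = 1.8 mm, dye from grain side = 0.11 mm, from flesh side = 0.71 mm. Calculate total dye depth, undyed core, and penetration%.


Total dyed = 0.82 mm
Undyed core = 0.98 mm
Penetration = 45.6%

Total dyed = 0.11 + 0.71 = 0.82 mm
Undyed core = 1.8 - 0.82 = 0.98 mm
Penetration = 0.82 / 1.8 x 100 = 45.6%


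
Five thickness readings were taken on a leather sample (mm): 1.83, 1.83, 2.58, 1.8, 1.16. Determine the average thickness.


Sum = 1.83 + 1.83 + 2.58 + 1.8 + 1.16 = 9.20
Average = 9.20 / 5 = 1.84 mm


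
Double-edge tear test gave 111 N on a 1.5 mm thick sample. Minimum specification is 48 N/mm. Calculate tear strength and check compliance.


Tear strength = 74.0 N/mm
Compliant: Yes

Tear strength = 111 / 1.5 = 74.0 N/mm
Required minimum = 48 N/mm
Compliant: Yes


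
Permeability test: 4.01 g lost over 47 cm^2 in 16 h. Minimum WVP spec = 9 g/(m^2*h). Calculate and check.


WVP = 53.32 g/(m^2*h)
Meets specification: Yes


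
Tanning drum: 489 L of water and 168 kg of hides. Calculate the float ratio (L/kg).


Float ratio = water / hide weight
Ratio = 489 / 168 = 2.9


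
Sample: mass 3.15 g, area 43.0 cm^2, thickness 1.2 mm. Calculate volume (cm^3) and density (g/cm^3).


Volume = 5.160 cm^3
Density = 0.610 g/cm^3


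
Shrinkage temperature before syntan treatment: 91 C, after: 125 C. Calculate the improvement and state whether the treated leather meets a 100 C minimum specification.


Improvement = 34 C
Meets 100 C spec: Yes

Improvement = 125 - 91 = 34 C
Spec check: 125 C >= 100 C? Yes


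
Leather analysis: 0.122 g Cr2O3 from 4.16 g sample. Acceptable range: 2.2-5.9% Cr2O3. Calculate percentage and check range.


Cr2O3 = 2.93%
Within range: Yes


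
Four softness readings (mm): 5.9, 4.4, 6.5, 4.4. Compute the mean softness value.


Sum = 5.9 + 4.4 + 6.5 + 4.4
Mean = 21.2 / 4 = 5.30 mm


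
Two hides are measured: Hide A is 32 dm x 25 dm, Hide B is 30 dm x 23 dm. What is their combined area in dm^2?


Hide A area = 32 x 25 = 800 dm^2
Hide B area = 30 x 23 = 690 dm^2
Total = 800 + 690 = 1490 dm^2


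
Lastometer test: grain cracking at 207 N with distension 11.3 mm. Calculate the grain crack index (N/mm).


18.3 N/mm


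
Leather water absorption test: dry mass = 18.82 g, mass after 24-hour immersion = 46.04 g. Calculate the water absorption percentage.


Water absorbed = 46.04 - 18.82 = 27.22 g
WA% = 27.22 / 18.82 x 100 = 144.6%


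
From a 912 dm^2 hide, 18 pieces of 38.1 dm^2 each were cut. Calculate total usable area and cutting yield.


Usable area = 685.8 dm^2
Yield = 75.2%

Total usable = 18 x 38.1 = 685.8 dm^2
Yield = 685.8 / 912 x 100 = 75.2%


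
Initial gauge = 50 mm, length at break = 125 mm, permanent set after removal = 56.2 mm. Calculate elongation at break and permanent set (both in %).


Elongation at break = (125 - 50) / 50 x 100 = 150.0%
Permanent set = (56.2 - 50) / 50 x 100 = 12.4%


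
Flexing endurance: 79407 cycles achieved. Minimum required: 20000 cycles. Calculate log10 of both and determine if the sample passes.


log10(79407) = 4.90
log10(20000) = 4.30
Passes: Yes


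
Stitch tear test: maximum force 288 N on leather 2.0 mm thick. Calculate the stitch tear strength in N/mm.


144.0 N/mm

Stitch tear strength = force / thickness
STS = 288 / 2.0 = 144.0 N/mm


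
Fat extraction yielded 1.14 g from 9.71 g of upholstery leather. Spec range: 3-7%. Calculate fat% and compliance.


Fat content = 11.7%
Compliant: No

Fat% = 1.14 / 9.71 x 100 = 11.7%
Spec range: 3-7%
Compliant: No


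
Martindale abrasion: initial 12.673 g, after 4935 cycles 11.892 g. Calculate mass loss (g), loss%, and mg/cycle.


Mass loss = 0.781 g
Loss = 6.16%
Rate = 0.158 mg/cycle


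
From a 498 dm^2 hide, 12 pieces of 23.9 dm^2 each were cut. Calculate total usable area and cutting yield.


Usable area = 286.8 dm^2
Yield = 57.6%


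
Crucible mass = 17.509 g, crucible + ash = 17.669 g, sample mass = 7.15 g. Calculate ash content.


Ash mass = 17.669 - 17.509 = 0.160 g
Ash% = 0.160 / 7.15 x 100 = 2.24%


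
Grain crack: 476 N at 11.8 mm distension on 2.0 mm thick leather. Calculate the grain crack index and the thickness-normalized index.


Crack index = 476 / 11.8 = 40.3 N/mm
Normalized = 40.3 / 2.0 = 20.2 N/mm per mm


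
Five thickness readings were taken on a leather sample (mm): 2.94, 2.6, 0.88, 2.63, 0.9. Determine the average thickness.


1.99 mm


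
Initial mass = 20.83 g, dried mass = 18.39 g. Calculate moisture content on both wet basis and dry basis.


Wet basis = 11.7%
Dry basis = 13.3%

Moisture lost = 20.83 - 18.39 = 2.44 g
Wet basis MC = 2.44 / 20.83 x 100 = 11.7%
Dry basis MC = 2.44 / 18.39 x 100 = 13.3%


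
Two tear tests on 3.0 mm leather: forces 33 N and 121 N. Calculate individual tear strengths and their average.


Tear 1 = 11.0 N/mm
Tear 2 = 40.3 N/mm
Average = 25.7 N/mm


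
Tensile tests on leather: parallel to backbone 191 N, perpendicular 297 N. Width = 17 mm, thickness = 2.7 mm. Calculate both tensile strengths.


Area = 17 x 2.7 = 45.9 mm^2
TS (parallel) = 191 / 45.9 = 4.16 N/mm^2
TS (perpendicular) = 297 / 45.9 = 6.47 N/mm^2


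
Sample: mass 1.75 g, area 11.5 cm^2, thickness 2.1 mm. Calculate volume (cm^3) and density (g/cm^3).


Thickness in cm = 2.1 / 10 = 0.21 cm
Volume = 11.5 x 0.21 = 2.415 cm^3
Density = 1.75 / 2.415 = 0.725 g/cm^3


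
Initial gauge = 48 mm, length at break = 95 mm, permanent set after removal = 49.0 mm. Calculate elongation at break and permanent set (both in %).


Elongation at break = (95 - 48) / 48 x 100 = 97.9%
Permanent set = (49.0 - 48) / 48 x 100 = 2.1%


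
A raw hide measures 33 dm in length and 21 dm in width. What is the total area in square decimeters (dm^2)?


Area = length x width
Area = 33 x 21 = 693 dm^2


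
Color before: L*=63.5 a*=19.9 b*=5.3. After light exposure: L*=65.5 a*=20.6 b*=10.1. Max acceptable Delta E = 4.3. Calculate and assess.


dL = 2.0, da = 0.7, db = 4.8
dE = sqrt((2.0)^2 + (0.7)^2 + (4.8)^2) = 5.25
Max = 4.3
Passes: No


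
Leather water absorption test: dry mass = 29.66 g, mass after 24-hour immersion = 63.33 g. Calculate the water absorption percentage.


Water absorbed = 63.33 - 29.66 = 33.67 g
WA% = 33.67 / 29.66 x 100 = 113.5%


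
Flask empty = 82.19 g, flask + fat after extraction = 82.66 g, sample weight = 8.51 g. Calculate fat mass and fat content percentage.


Fat mass = 82.66 - 82.19 = 0.47 g
Fat% = 0.47 / 8.51 x 100 = 5.5%


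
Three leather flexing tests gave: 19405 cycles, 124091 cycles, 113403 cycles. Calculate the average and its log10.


Average = 85633 cycles
log10 = 4.93

Average = (19405 + 124091 + 113403) / 3 = 85633 cycles
log10(85633) = 4.93


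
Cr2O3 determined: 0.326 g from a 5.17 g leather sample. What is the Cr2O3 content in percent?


6.31%

Cr2O3% = 0.326 / 5.17 x 100
Cr2O3% = 6.31%


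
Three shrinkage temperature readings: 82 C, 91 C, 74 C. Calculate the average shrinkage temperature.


Average = (82 + 91 + 74) / 3
Average = 247 / 3 = 82.3 C


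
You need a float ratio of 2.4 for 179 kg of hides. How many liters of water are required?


429.6 L

Water = hide weight x target ratio
Water = 179 x 2.4 = 429.6 L


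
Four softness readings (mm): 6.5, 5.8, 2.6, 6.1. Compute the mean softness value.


Sum = 6.5 + 5.8 + 2.6 + 6.1
Mean = 21.0 / 4 = 5.25 mm


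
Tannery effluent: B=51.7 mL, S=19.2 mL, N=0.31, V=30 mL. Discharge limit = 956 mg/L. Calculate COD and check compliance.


COD = 2686.7 mg/L
Compliant: No

COD = (51.7 - 19.2) x 0.31 x 8000 / 30 = 2686.7 mg/L
Limit: 956 mg/L
Compliant: No


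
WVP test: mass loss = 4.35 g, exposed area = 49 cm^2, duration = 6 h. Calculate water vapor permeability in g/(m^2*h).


147.96 g/(m^2*h)

WVP = mass_loss / (area x time) x 10000
WVP = 4.35 / (49 x 6) x 10000
WVP = 4.35 / 294 x 10000 = 147.96 g/(m^2*h)


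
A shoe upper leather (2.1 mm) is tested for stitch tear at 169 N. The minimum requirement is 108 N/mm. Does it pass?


STS = 169 / 2.1 = 80.5 N/mm
Minimum required: 108 N/mm
Passes: No


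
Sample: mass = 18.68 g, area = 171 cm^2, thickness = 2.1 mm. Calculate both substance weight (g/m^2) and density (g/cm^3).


SW = 18.68 / 171 x 10000 = 1092.4 g/m^2
Volume = 171 x 2.1 / 10 = 35.91 cm^3
Density = 18.68 / 35.91 = 0.520 g/cm^3


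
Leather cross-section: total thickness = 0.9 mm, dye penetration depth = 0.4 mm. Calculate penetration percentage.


44.4%

Penetration% = 0.4 / 0.9 x 100
Penetration = 44.4%


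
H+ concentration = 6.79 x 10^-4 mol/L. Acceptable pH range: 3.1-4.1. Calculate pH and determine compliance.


pH = -log10(6.79 x 10^-4) = 3.17
Range: 3.1 to 4.1
Compliant: Yes


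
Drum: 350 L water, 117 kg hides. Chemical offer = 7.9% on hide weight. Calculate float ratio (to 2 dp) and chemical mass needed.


Float ratio = 2.99
Chemical needed = 9.243 kg

Float ratio = 350 / 117 = 2.99
Chemical = 117 x 7.9 / 100 = 9.243 kg


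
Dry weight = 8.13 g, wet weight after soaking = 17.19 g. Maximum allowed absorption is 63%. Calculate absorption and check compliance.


WA = (17.19 - 8.13) / 8.13 x 100 = 111.4%
Maximum allowed: 63%
Compliant: No


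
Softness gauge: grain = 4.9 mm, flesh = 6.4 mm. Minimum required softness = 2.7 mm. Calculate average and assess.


Average = (4.9 + 6.4) / 2 = 5.65 mm
Minimum = 2.7 mm
Meets requirement: Yes


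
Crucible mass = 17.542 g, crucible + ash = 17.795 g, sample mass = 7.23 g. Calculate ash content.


Ash mass = 0.253 g
Ash content = 3.50%

Ash mass = 17.795 - 17.542 = 0.253 g
Ash% = 0.253 / 7.23 x 100 = 3.50%


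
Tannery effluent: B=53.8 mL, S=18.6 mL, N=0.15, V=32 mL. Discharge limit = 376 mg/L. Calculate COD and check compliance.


COD = (53.8 - 18.6) x 0.15 x 8000 / 32 = 1320.0 mg/L
Limit: 376 mg/L
Compliant: No


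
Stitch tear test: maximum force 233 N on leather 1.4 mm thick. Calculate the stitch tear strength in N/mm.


166.4 N/mm

Stitch tear strength = force / thickness
STS = 233 / 1.4 = 166.4 N/mm


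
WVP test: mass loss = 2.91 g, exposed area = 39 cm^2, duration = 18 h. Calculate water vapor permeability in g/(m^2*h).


41.45 g/(m^2*h)

WVP = mass_loss / (area x time) x 10000
WVP = 2.91 / (39 x 18) x 10000
WVP = 2.91 / 702 x 10000 = 41.45 g/(m^2*h)


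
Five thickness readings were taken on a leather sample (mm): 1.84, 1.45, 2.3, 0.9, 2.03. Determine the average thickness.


Sum = 1.84 + 1.45 + 2.3 + 0.9 + 2.03 = 8.52
Average = 8.52 / 5 = 1.70 mm


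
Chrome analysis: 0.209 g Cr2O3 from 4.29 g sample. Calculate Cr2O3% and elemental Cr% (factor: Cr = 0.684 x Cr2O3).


Cr2O3 = 4.87%
Cr = 3.33%

Cr2O3% = 0.209 / 4.29 x 100 = 4.87%
Cr% = 4.87 x 0.684 = 3.33%


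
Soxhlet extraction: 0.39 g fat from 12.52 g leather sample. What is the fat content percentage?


3.1%

Fat content = 0.39 / 12.52 x 100
Fat = 3.1%


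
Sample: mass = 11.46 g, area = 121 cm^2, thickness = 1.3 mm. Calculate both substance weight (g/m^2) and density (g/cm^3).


SW = 11.46 / 121 x 10000 = 947.1 g/m^2
Volume = 121 x 1.3 / 10 = 15.73 cm^3
Density = 11.46 / 15.73 = 0.729 g/cm^3


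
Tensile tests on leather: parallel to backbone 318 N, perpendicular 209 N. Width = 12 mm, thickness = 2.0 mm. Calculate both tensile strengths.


Area = 12 x 2.0 = 24.0 mm^2
TS (parallel) = 318 / 24.0 = 13.25 N/mm^2
TS (perpendicular) = 209 / 24.0 = 8.71 N/mm^2


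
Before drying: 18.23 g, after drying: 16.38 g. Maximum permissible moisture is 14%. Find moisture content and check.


MC = (18.23 - 16.38) / 18.23 x 100 = 10.1%
Maximum: 14%
Acceptable: Yes


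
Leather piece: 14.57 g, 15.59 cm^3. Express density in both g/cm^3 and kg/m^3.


0.935 g/cm^3
935 kg/m^3


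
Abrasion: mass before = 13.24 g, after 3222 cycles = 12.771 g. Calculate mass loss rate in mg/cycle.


0.146 mg/cycle

Mass loss = 13.24 - 12.771 = 0.469 g
Rate = 0.469 / 3222 x 1000 = 0.146 mg/cycle


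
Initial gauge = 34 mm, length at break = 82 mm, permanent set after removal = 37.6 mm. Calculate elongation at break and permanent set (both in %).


Elongation at break = (82 - 34) / 34 x 100 = 141.2%
Permanent set = (37.6 - 34) / 34 x 100 = 10.6%


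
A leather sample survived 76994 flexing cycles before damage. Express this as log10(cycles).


4.89


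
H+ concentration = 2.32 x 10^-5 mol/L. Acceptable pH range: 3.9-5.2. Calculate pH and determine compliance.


pH = -log10(2.32 x 10^-5) = 4.63
Range: 3.9 to 5.2
Compliant: Yes


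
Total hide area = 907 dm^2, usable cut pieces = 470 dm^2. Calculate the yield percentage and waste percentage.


Yield = 51.8%
Waste = 48.2%

Yield = 470 / 907 x 100 = 51.8%
Waste = 907 - 470 = 437 dm^2
Waste% = 100 - 51.8 = 48.2%


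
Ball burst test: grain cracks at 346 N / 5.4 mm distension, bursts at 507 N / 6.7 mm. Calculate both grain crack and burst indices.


Crack index = 346 / 5.4 = 64.1 N/mm
Burst index = 507 / 6.7 = 75.7 N/mm


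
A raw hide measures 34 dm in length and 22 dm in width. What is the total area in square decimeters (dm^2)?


748 dm^2

Area = length x width
Area = 34 x 22 = 748 dm^2


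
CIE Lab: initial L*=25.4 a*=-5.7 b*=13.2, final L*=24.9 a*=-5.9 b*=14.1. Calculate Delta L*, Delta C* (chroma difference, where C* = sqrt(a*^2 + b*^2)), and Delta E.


Delta L* = 24.9 - 25.4 = -0.5
C1* = sqrt((-5.7)^2 + (13.2)^2) = 14.378
C2* = sqrt((-5.9)^2 + (14.1)^2) = 15.285
Delta C* = 15.285 - 14.378 = 0.91
Delta E = sqrt((-0.5)^2 + (-0.2)^2 + (0.9)^2) = 1.05


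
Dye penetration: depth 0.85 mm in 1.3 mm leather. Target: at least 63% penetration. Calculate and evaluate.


Penetration = 65.4%
Meets target: Yes

Penetration = 0.85 / 1.3 x 100 = 65.4%
Target: 63%
Meets target: Yes


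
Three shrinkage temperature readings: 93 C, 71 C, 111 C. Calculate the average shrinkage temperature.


91.7 C


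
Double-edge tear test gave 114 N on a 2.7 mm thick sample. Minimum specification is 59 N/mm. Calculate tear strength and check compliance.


Tear strength = 42.2 N/mm
Compliant: No

Tear strength = 114 / 2.7 = 42.2 N/mm
Required minimum = 59 N/mm
Compliant: No


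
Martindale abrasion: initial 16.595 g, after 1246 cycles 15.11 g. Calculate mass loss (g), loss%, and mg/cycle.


Loss = 16.595 - 15.11 = 1.485 g
Loss% = 1.485 / 16.595 x 100 = 8.95%
Rate = 1.485 / 1246 x 1000 = 1.192 mg/cycle


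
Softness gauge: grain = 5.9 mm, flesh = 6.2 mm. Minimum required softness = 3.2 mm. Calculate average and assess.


Average = (5.9 + 6.2) / 2 = 6.05 mm
Minimum = 3.2 mm
Meets requirement: Yes


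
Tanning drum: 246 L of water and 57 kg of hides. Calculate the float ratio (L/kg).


4.3


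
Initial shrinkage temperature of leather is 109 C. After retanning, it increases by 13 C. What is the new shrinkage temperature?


122 C

New Ts = 109 + 13 = 122 C


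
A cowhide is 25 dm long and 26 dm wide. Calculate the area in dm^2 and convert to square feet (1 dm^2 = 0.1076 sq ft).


650 dm^2
69.94 sq ft


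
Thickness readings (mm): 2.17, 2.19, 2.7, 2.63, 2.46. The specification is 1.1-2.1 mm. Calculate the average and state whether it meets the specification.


Sum = 12.15
Average = 12.15 / 5 = 2.43 mm
Specification range: 1.1 to 2.1 mm
Within spec: No


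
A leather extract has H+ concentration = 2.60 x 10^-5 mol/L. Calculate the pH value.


pH = -log10[H+]
pH = -log10(2.60 x 10^-5) = 4.59


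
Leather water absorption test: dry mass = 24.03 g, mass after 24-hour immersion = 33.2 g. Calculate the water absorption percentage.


Water absorbed = 33.2 - 24.03 = 9.17 g
WA% = 9.17 / 24.03 x 100 = 38.2%


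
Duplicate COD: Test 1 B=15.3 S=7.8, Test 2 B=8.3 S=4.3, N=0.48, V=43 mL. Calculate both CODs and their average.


COD1 = 669.8 mg/L
COD2 = 357.2 mg/L
Average = 513.5 mg/L


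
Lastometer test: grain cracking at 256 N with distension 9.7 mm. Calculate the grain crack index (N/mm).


26.4 N/mm

Grain crack index = force / distension
Index = 256 / 9.7 = 26.4 N/mm


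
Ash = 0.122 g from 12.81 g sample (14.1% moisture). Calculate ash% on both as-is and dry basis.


As-is ash = 0.95%
Dry-basis ash = 1.11%

As-is ash% = 0.122 / 12.81 x 100 = 0.95%
Dry mass = 12.81 x (100 - 14.1) / 100 = 11.00379 g
Dry-basis ash% = 0.122 / 11.00379 x 100 = 1.11%


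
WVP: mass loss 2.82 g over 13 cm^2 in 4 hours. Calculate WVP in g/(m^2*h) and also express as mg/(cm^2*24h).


WVP = 542.31 g/(m^2*h)
Daily rate = 1301.54 mg/(cm^2*24h)


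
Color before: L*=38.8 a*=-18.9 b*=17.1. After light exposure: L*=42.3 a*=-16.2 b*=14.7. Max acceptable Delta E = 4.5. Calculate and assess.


Delta E = 5.03
Passes: No

dL = 3.5, da = 2.7, db = -2.4
dE = sqrt((3.5)^2 + (2.7)^2 + (-2.4)^2) = 5.03
Max = 4.5
Passes: No


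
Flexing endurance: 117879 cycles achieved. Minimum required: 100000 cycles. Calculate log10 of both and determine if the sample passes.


Achieved: log10 = 5.07
Required: log10 = 5.00
Passes: Yes

log10(117879) = 5.07
log10(100000) = 5.00
Passes: Yes


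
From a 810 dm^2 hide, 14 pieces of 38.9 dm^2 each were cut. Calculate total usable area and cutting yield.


Usable area = 544.6 dm^2
Yield = 67.2%


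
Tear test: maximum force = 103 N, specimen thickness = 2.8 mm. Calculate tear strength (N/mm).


Tear strength = force / thickness
Tear = 103 / 2.8 = 36.8 N/mm


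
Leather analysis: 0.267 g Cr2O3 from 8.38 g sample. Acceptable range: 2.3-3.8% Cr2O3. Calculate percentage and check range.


Cr2O3 = 3.19%
Within range: Yes

Cr2O3% = 0.267 / 8.38 x 100 = 3.19%
Acceptable range: 2.3 to 3.8%
Within range: Yes
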